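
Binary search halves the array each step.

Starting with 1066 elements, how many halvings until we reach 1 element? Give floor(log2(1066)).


1066 / 2 = 533
533 / 2 = 266
266 / 2 = 133
133 / 2 = 66
66 / 2 = 33
33 / 2 = 16
16 / 2 = 8
8 / 2 = 4
4 / 2 = 2
2 / 2 = 1
Reached 1 after 10 halvings

10


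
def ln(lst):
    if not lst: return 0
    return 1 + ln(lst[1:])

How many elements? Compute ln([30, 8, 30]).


ln([30, 8, 30]) = 1 + ln([8, 30])
ln([8, 30]) = 1 + ln([30])
ln([30]) = 1 + ln([])
ln([]) = 0  (base case)
Unwinding: 1 + 1 + 1 + 0 = 3

3


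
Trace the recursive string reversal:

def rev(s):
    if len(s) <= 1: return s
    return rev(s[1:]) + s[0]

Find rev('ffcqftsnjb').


rev('ffcqftsnjb') = rev('fcqftsnjb') + 'f'
rev('fcqftsnjb') = rev('cqftsnjb') + 'f'
rev('cqftsnjb') = rev('qftsnjb') + 'c'
rev('qftsnjb') = rev('ftsnjb') + 'q'
rev('ftsnjb') = rev('tsnjb') + 'f'
rev('tsnjb') = rev('snjb') + 't'
rev('snjb') = rev('njb') + 's'
rev('njb') = rev('jb') + 'n'
rev('jb') = rev('b') + 'j'
rev('b') = 'b'  (base case)
Concatenating: 'b' + 'j' + 'n' + 's' + 't' + 'f' + 'q' + 'c' + 'f' + 'f' = 'bjnstfqcff'

bjnstfqcff


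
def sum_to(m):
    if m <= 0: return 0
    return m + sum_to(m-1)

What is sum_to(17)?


sum_to(17)
= 17 + 16 + 15 + 14 + 13 + 12 + 11 + 10 + 9 + 8 + 7 + 6 + 5 + 4 + 3 + 2 + 1 + sum_to(0)
= 17 + 16 + 15 + 14 + 13 + 12 + 11 + 10 + 9 + 8 + 7 + 6 + 5 + 4 + 3 + 2 + 1 + 0
= 153

153


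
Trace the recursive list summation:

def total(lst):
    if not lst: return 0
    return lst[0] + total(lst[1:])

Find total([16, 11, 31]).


total([16, 11, 31]) = 16 + total([11, 31])
total([11, 31]) = 11 + total([31])
total([31]) = 31 + total([])
total([]) = 0  (base case)
Total: 16 + 11 + 31 + 0 = 58

58


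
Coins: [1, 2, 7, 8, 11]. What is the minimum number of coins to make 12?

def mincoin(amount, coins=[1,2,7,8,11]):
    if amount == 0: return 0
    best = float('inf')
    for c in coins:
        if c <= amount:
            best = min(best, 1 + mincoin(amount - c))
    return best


Building up with DP:
mincoin(0) = 0
mincoin(1) = min(1+mincoin(0)=1+0=1) = 1
mincoin(2) = min(1+mincoin(1)=1+1=2, 1+mincoin(0)=1+0=1) = 1
mincoin(3) = min(1+mincoin(2)=1+1=2, 1+mincoin(1)=1+1=2) = 2
mincoin(4) = min(1+mincoin(3)=1+2=3, 1+mincoin(2)=1+1=2) = 2
mincoin(5) = min(1+mincoin(4)=1+2=3, 1+mincoin(3)=1+2=3) = 3
mincoin(6) = min(1+mincoin(5)=1+3=4, 1+mincoin(4)=1+2=3) = 3
mincoin(7) = min(1+mincoin(6)=1+3=4, 1+mincoin(5)=1+3=4, 1+mincoin(0)=1+0=1) = 1
mincoin(8) = min(1+mincoin(7)=1+1=2, 1+mincoin(6)=1+3=4, 1+mincoin(1)=1+1=2, 1+mincoin(0)=1+0=1) = 1
mincoin(9) = min(1+mincoin(8)=1+1=2, 1+mincoin(7)=1+1=2, 1+mincoin(2)=1+1=2, 1+mincoin(1)=1+1=2) = 2
mincoin(10) = min(1+mincoin(9)=1+2=3, 1+mincoin(8)=1+1=2, 1+mincoin(3)=1+2=3, 1+mincoin(2)=1+1=2) = 2
mincoin(11) = min(1+mincoin(10)=1+2=3, 1+mincoin(9)=1+2=3, 1+mincoin(4)=1+2=3, 1+mincoin(3)=1+2=3, 1+mincoin(0)=1+0=1) = 1
mincoin(12) = min(1+mincoin(11)=1+1=2, 1+mincoin(10)=1+2=3, 1+mincoin(5)=1+3=4, 1+mincoin(4)=1+2=3, 1+mincoin(1)=1+1=2) = 2

2


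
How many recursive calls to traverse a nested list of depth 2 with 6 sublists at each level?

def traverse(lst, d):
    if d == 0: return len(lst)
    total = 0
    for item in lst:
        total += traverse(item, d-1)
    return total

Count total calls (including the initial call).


At depth 0 (root): 1 call
At depth 1: each of 1 parents calls traverse on 6 children = 6 calls
At depth 2: each of 6 parents calls traverse on 6 children = 36 calls
Total: 1 + 6 + 36 = 43

43


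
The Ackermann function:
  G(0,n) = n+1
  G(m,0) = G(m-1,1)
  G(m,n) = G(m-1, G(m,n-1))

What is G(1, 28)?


G(1, 28) = G(0, G(1, 27))
  G(1, 27) = G(0, G(1, 26))
    G(1, 26) = G(0, G(1, 25))
      G(1, 25) = G(0, G(1, 24))
        G(1, 24) = G(0, G(1, 23))
          G(1, 23) = G(0, G(1, 22))
          G(1, 22) = G(0, G(1, 21))
          G(1, 21) = G(0, G(1, 20))
          G(1, 20) = G(0, G(1, 19))
          G(1, 19) = G(0, G(1, 18))
          G(1, 18) = G(0, G(1, 17))
          G(1, 17) = G(0, G(1, 16))
          G(1, 16) = G(0, G(1, 15))
          G(1, 15) = G(0, G(1, 14))
          G(1, 14) = G(0, G(1, 13))
          G(1, 13) = G(0, G(1, 12))
          G(1, 12) = G(0, G(1, 11))
          G(1, 11) = G(0, G(1, 10))
          G(1, 10) = G(0, G(1, 9))
          G(1, 9) = G(0, G(1, 8))
          G(1, 8) = G(0, G(1, 7))
          G(1, 7) = G(0, G(1, 6))
          G(1, 6) = G(0, G(1, 5))
          G(1, 5) = G(0, G(1, 4))
          G(1, 4) = G(0, G(1, 3))
... (trace truncated)
Result: G(1, 28) = 30

30


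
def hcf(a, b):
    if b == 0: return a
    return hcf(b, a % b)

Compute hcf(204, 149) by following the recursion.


hcf(204, 149) = hcf(149, 55)
hcf(149, 55) = hcf(55, 39)
hcf(55, 39) = hcf(39, 16)
hcf(39, 16) = hcf(16, 7)
hcf(16, 7) = hcf(7, 2)
hcf(7, 2) = hcf(2, 1)
hcf(2, 1) = hcf(1, 0)
hcf(1, 0) = 1  (base case)

1


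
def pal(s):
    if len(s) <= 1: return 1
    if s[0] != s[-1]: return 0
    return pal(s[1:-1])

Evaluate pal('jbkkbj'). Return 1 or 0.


pal('jbkkbj'): s[0]='j' == s[-1]='j' -> check pal('bkkb')
pal('bkkb'): s[0]='b' == s[-1]='b' -> check pal('kk')
pal('kk'): s[0]='k' == s[-1]='k' -> check pal('')
pal(''): len <= 1 -> return 1  (base case)
Result: 1 (palindrome)

1


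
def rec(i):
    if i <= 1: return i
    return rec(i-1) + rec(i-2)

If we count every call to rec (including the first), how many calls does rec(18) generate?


Let C(n) = total calls for rec(n)
C(0) = 1, C(1) = 1
C(2) = 1 + C(1) + C(0) = 1 + 1 + 1 = 3
C(3) = 1 + C(2) + C(1) = 1 + 3 + 1 = 5
C(4) = 1 + C(3) + C(2) = 1 + 5 + 3 = 9
C(5) = 1 + C(4) + C(3) = 1 + 9 + 5 = 15
C(6) = 1 + C(5) + C(4) = 1 + 15 + 9 = 25
C(7) = 1 + C(6) + C(5) = 1 + 25 + 15 = 41
C(8) = 1 + C(7) + C(6) = 1 + 41 + 25 = 67
C(9) = 1 + C(8) + C(7) = 1 + 67 + 41 = 109
C(10) = 1 + C(9) + C(8) = 1 + 109 + 67 = 177
C(11) = 1 + C(10) + C(9) = 1 + 177 + 109 = 287
C(12) = 1 + C(11) + C(10) = 1 + 287 + 177 = 465
C(13) = 1 + C(12) + C(11) = 1 + 465 + 287 = 753
C(14) = 1 + C(13) + C(12) = 1 + 753 + 465 = 1219
C(15) = 1 + C(14) + C(13) = 1 + 1219 + 753 = 1973
C(16) = 1 + C(15) + C(14) = 1 + 1973 + 1219 = 3193
C(17) = 1 + C(16) + C(15) = 1 + 3193 + 1973 = 5167
C(18) = 1 + C(17) + C(16) = 1 + 5167 + 3193 = 8361

8361


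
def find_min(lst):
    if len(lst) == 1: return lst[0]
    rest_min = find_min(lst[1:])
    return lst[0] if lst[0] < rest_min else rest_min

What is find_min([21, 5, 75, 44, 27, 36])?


find_min([21, 5, 75, 44, 27, 36]): compare 21 with find_min([5, 75, 44, 27, 36])
find_min([5, 75, 44, 27, 36]): compare 5 with find_min([75, 44, 27, 36])
find_min([75, 44, 27, 36]): compare 75 with find_min([44, 27, 36])
find_min([44, 27, 36]): compare 44 with find_min([27, 36])
find_min([27, 36]): compare 27 with find_min([36])
find_min([36]) = 36  (base case)
Compare 27 with 36 -> 27
Compare 44 with 27 -> 27
Compare 75 with 27 -> 27
Compare 5 with 27 -> 5
Compare 21 with 5 -> 5

5


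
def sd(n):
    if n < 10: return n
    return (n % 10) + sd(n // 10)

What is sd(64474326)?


sd(64474326) = 6 + sd(6447432)
sd(6447432) = 2 + sd(644743)
sd(644743) = 3 + sd(64474)
sd(64474) = 4 + sd(6447)
sd(6447) = 7 + sd(644)
sd(644) = 4 + sd(64)
sd(64) = 4 + sd(6)
sd(6) = 6  (base case)
Total: 6 + 2 + 3 + 4 + 7 + 4 + 4 + 6 = 36

36


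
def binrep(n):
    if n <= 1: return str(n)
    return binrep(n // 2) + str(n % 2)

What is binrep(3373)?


binrep(3373) = binrep(1686) + '1'
binrep(1686) = binrep(843) + '0'
binrep(843) = binrep(421) + '1'
binrep(421) = binrep(210) + '1'
binrep(210) = binrep(105) + '0'
binrep(105) = binrep(52) + '1'
binrep(52) = binrep(26) + '0'
binrep(26) = binrep(13) + '0'
binrep(13) = binrep(6) + '1'
binrep(6) = binrep(3) + '0'
binrep(3) = binrep(1) + '1'
binrep(1) = '1'  (base case)
Concatenating: '1' + '1' + '0' + '1' + '0' + '0' + '1' + '0' + '1' + '1' + '0' + '1' = '110100101101'

110100101101


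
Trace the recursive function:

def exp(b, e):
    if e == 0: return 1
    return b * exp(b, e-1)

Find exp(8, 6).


exp(8, 6)
= 8 * exp(8, 5)
= 8 * 8 * exp(8, 4)
= 8 * 8 * 8 * exp(8, 3)
= 8 * 8 * 8 * 8 * exp(8, 2)
= 8 * 8 * 8 * 8 * 8 * exp(8, 1)
= 8 * 8 * 8 * 8 * 8 * 8 * exp(8, 0)
= 8 * 8 * 8 * 8 * 8 * 8 * 1
= 262144

262144


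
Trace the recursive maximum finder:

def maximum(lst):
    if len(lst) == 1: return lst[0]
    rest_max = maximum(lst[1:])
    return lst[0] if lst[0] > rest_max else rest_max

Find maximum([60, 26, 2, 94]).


maximum([60, 26, 2, 94]): compare 60 with maximum([26, 2, 94])
maximum([26, 2, 94]): compare 26 with maximum([2, 94])
maximum([2, 94]): compare 2 with maximum([94])
maximum([94]) = 94  (base case)
Compare 2 with 94 -> 94
Compare 26 with 94 -> 94
Compare 60 with 94 -> 94

94


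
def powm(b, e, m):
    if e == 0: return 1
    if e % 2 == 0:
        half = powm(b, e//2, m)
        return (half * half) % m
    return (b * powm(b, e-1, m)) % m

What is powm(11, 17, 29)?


powm(11, 17, 29): e is odd, compute powm(11, 16, 29)
  powm(11, 16, 29): e is even, compute powm(11, 8, 29)
    powm(11, 8, 29): e is even, compute powm(11, 4, 29)
      powm(11, 4, 29): e is even, compute powm(11, 2, 29)
        powm(11, 2, 29): e is even, compute powm(11, 1, 29)
          powm(11, 1, 29): e is odd, compute powm(11, 0, 29)
          powm(11, 0, 29) = 1
          (11 * 1) % 29 = 11
        half=11, (11*11) % 29 = 5
      half=5, (5*5) % 29 = 25
    half=25, (25*25) % 29 = 16
  half=16, (16*16) % 29 = 24
(11 * 24) % 29 = 3

3


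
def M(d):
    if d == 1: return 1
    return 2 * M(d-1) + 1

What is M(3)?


M(3) = 2 * M(2) + 1
M(2) = 2 * M(1) + 1
M(1) = 1  (base case)
M(2) = 2 * 1 + 1 = 3
M(3) = 2 * 3 + 1 = 7

7


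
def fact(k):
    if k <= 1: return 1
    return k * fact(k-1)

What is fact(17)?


fact(17)
= 17 * fact(16)
= 17 * 16 * fact(15)
= 17 * 16 * 15 * fact(14)
= 17 * 16 * 15 * 14 * fact(13)
= 17 * 16 * 15 * 14 * 13 * fact(12)
= 17 * 16 * 15 * 14 * 13 * 12 * fact(11)
= 17 * 16 * 15 * 14 * 13 * 12 * 11 * fact(10)
= 17 * 16 * 15 * 14 * 13 * 12 * 11 * 10 * fact(9)
= 17 * 16 * 15 * 14 * 13 * 12 * 11 * 10 * 9 * fact(8)
= 17 * 16 * 15 * 14 * 13 * 12 * 11 * 10 * 9 * 8 * fact(7)
= 17 * 16 * 15 * 14 * 13 * 12 * 11 * 10 * 9 * 8 * 7 * fact(6)
= 17 * 16 * 15 * 14 * 13 * 12 * 11 * 10 * 9 * 8 * 7 * 6 * fact(5)
= 17 * 16 * 15 * 14 * 13 * 12 * 11 * 10 * 9 * 8 * 7 * 6 * 5 * fact(4)
= 17 * 16 * 15 * 14 * 13 * 12 * 11 * 10 * 9 * 8 * 7 * 6 * 5 * 4 * fact(3)
= 17 * 16 * 15 * 14 * 13 * 12 * 11 * 10 * 9 * 8 * 7 * 6 * 5 * 4 * 3 * fact(2)
= 17 * 16 * 15 * 14 * 13 * 12 * 11 * 10 * 9 * 8 * 7 * 6 * 5 * 4 * 3 * 2 * fact(1)
= 17 * 16 * 15 * 14 * 13 * 12 * 11 * 10 * 9 * 8 * 7 * 6 * 5 * 4 * 3 * 2 * 1
= 355687428096000

355687428096000


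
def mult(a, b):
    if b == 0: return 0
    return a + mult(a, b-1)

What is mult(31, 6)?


mult(31, 6) = 31 + mult(31, 5)
mult(31, 5) = 31 + mult(31, 4)
mult(31, 4) = 31 + mult(31, 3)
mult(31, 3) = 31 + mult(31, 2)
mult(31, 2) = 31 + mult(31, 1)
mult(31, 1) = 31 + mult(31, 0)
mult(31, 0) = 0  (base case)
Total: 31 + 31 + 31 + 31 + 31 + 31 + 0 = 186

186


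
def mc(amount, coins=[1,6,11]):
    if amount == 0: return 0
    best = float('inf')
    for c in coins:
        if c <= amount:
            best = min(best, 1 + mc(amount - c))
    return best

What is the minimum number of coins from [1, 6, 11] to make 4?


Building up with DP:
mc(0) = 0
mc(1) = min(1+mc(0)=1+0=1) = 1
mc(2) = min(1+mc(1)=1+1=2) = 2
mc(3) = min(1+mc(2)=1+2=3) = 3
mc(4) = min(1+mc(3)=1+3=4) = 4

4


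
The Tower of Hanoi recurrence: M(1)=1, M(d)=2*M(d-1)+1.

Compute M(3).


M(3) = 2 * M(2) + 1
M(2) = 2 * M(1) + 1
M(1) = 1  (base case)
M(2) = 2 * 1 + 1 = 3
M(3) = 2 * 3 + 1 = 7

7


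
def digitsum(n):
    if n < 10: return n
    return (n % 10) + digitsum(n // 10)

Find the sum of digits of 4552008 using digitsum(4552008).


digitsum(4552008) = 8 + digitsum(455200)
digitsum(455200) = 0 + digitsum(45520)
digitsum(45520) = 0 + digitsum(4552)
digitsum(4552) = 2 + digitsum(455)
digitsum(455) = 5 + digitsum(45)
digitsum(45) = 5 + digitsum(4)
digitsum(4) = 4  (base case)
Total: 8 + 0 + 0 + 2 + 5 + 5 + 4 = 24

24


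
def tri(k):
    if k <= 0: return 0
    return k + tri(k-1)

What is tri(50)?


tri(50)
= 50 + 49 + 48 + 47 + 46 + 45 + 44 + 43 + 42 + 41 + 40 + 39 + 38 + 37 + 36 + 35 + 34 + 33 + 32 + 31 + 30 + 29 + 28 + 27 + 26 + 25 + 24 + 23 + 22 + 21 + 20 + 19 + 18 + 17 + 16 + 15 + 14 + 13 + 12 + 11 + 10 + 9 + 8 + 7 + 6 + 5 + 4 + 3 + 2 + 1 + tri(0)
= 50 + 49 + 48 + 47 + 46 + 45 + 44 + 43 + 42 + 41 + 40 + 39 + 38 + 37 + 36 + 35 + 34 + 33 + 32 + 31 + 30 + 29 + 28 + 27 + 26 + 25 + 24 + 23 + 22 + 21 + 20 + 19 + 18 + 17 + 16 + 15 + 14 + 13 + 12 + 11 + 10 + 9 + 8 + 7 + 6 + 5 + 4 + 3 + 2 + 1 + 0
= 1275

1275


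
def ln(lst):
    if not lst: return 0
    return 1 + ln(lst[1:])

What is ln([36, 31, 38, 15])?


ln([36, 31, 38, 15]) = 1 + ln([31, 38, 15])
ln([31, 38, 15]) = 1 + ln([38, 15])
ln([38, 15]) = 1 + ln([15])
ln([15]) = 1 + ln([])
ln([]) = 0  (base case)
Unwinding: 1 + 1 + 1 + 1 + 0 = 4

4


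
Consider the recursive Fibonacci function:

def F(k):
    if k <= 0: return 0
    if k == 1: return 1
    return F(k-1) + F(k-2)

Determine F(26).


Computing F(26) bottom-up:
F(0) = 0
F(1) = 1
F(2) = F(1) + F(0) = 1 + 0 = 1
F(3) = F(2) + F(1) = 1 + 1 = 2
F(4) = F(3) + F(2) = 2 + 1 = 3
F(5) = F(4) + F(3) = 3 + 2 = 5
F(6) = F(5) + F(4) = 5 + 3 = 8
F(7) = F(6) + F(5) = 8 + 5 = 13
F(8) = F(7) + F(6) = 13 + 8 = 21
F(9) = F(8) + F(7) = 21 + 13 = 34
F(10) = F(9) + F(8) = 34 + 21 = 55
F(11) = F(10) + F(9) = 55 + 34 = 89
F(12) = F(11) + F(10) = 89 + 55 = 144
F(13) = F(12) + F(11) = 144 + 89 = 233
F(14) = F(13) + F(12) = 233 + 144 = 377
F(15) = F(14) + F(13) = 377 + 233 = 610
F(16) = F(15) + F(14) = 610 + 377 = 987
F(17) = F(16) + F(15) = 987 + 610 = 1597
F(18) = F(17) + F(16) = 1597 + 987 = 2584
F(19) = F(18) + F(17) = 2584 + 1597 = 4181
F(20) = F(19) + F(18) = 4181 + 2584 = 6765
F(21) = F(20) + F(19) = 6765 + 4181 = 10946
F(22) = F(21) + F(20) = 10946 + 6765 = 17711
F(23) = F(22) + F(21) = 17711 + 10946 = 28657
F(24) = F(23) + F(22) = 28657 + 17711 = 46368
F(25) = F(24) + F(23) = 46368 + 28657 = 75025
F(26) = F(25) + F(24) = 75025 + 46368 = 121393

121393


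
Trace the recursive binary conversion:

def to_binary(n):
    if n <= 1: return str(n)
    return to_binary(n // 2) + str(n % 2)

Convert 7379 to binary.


to_binary(7379) = to_binary(3689) + '1'
to_binary(3689) = to_binary(1844) + '1'
to_binary(1844) = to_binary(922) + '0'
to_binary(922) = to_binary(461) + '0'
to_binary(461) = to_binary(230) + '1'
to_binary(230) = to_binary(115) + '0'
to_binary(115) = to_binary(57) + '1'
to_binary(57) = to_binary(28) + '1'
to_binary(28) = to_binary(14) + '0'
to_binary(14) = to_binary(7) + '0'
to_binary(7) = to_binary(3) + '1'
to_binary(3) = to_binary(1) + '1'
to_binary(1) = '1'  (base case)
Concatenating: '1' + '1' + '1' + '0' + '0' + '1' + '1' + '0' + '1' + '0' + '0' + '1' + '1' = '1110011010011'

1110011010011


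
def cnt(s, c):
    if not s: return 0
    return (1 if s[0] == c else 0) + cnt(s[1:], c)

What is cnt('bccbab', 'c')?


s[0]='b' != 'c' -> 0
s[0]='c' == 'c' -> 1
s[0]='c' == 'c' -> 1
s[0]='b' != 'c' -> 0
s[0]='a' != 'c' -> 0
s[0]='b' != 'c' -> 0
Sum: 0 + 1 + 1 + 0 + 0 + 0 = 2

2


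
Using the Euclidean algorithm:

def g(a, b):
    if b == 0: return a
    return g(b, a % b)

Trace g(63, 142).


g(63, 142) = g(142, 63)
g(142, 63) = g(63, 16)
g(63, 16) = g(16, 15)
g(16, 15) = g(15, 1)
g(15, 1) = g(1, 0)
g(1, 0) = 1  (base case)

1


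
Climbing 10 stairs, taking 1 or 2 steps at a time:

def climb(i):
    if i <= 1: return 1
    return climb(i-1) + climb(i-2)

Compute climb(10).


Building up from base cases:
climb(0) = 1
climb(1) = 1
climb(2) = climb(1) + climb(0) = 1 + 1 = 2
climb(3) = climb(2) + climb(1) = 2 + 1 = 3
climb(4) = climb(3) + climb(2) = 3 + 2 = 5
climb(5) = climb(4) + climb(3) = 5 + 3 = 8
climb(6) = climb(5) + climb(4) = 8 + 5 = 13
climb(7) = climb(6) + climb(5) = 13 + 8 = 21
climb(8) = climb(7) + climb(6) = 21 + 13 = 34
climb(9) = climb(8) + climb(7) = 34 + 21 = 55
climb(10) = climb(9) + climb(8) = 55 + 34 = 89

89


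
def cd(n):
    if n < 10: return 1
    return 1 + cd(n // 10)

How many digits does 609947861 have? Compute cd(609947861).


cd(609947861) = 1 + cd(60994786)
cd(60994786) = 1 + cd(6099478)
cd(6099478) = 1 + cd(609947)
cd(609947) = 1 + cd(60994)
cd(60994) = 1 + cd(6099)
cd(6099) = 1 + cd(609)
cd(609) = 1 + cd(60)
cd(60) = 1 + cd(6)
cd(6) = 1  (base case: 6 < 10)
Unwinding: 1 + 1 + 1 + 1 + 1 + 1 + 1 + 1 + 1 = 9

9


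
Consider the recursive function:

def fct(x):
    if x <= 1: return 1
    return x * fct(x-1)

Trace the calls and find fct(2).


fct(2)
= 2 * fct(1)
= 2 * 1
= 2

2


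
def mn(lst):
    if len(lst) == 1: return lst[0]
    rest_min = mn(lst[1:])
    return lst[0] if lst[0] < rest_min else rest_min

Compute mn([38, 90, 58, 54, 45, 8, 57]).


mn([38, 90, 58, 54, 45, 8, 57]): compare 38 with mn([90, 58, 54, 45, 8, 57])
mn([90, 58, 54, 45, 8, 57]): compare 90 with mn([58, 54, 45, 8, 57])
mn([58, 54, 45, 8, 57]): compare 58 with mn([54, 45, 8, 57])
mn([54, 45, 8, 57]): compare 54 with mn([45, 8, 57])
mn([45, 8, 57]): compare 45 with mn([8, 57])
mn([8, 57]): compare 8 with mn([57])
mn([57]) = 57  (base case)
Compare 8 with 57 -> 8
Compare 45 with 8 -> 8
Compare 54 with 8 -> 8
Compare 58 with 8 -> 8
Compare 90 with 8 -> 8
Compare 38 with 8 -> 8

8


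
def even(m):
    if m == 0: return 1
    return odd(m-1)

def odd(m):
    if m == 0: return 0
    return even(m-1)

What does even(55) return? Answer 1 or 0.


even(55) = odd(54)
odd(54) = even(53)
even(53) = odd(52)
odd(52) = even(51)
even(51) = odd(50)
odd(50) = even(49)
even(49) = odd(48)
odd(48) = even(47)
even(47) = odd(46)
odd(46) = even(45)
even(45) = odd(44)
odd(44) = even(43)
even(43) = odd(42)
odd(42) = even(41)
even(41) = odd(40)
odd(40) = even(39)
even(39) = odd(38)
odd(38) = even(37)
even(37) = odd(36)
odd(36) = even(35)
even(35) = odd(34)
odd(34) = even(33)
even(33) = odd(32)
odd(32) = even(31)
even(31) = odd(30)
odd(30) = even(29)
even(29) = odd(28)
odd(28) = even(27)
even(27) = odd(26)
odd(26) = even(25)
even(25) = odd(24)
odd(24) = even(23)
even(23) = odd(22)
odd(22) = even(21)
even(21) = odd(20)
odd(20) = even(19)
even(19) = odd(18)
odd(18) = even(17)
even(17) = odd(16)
odd(16) = even(15)
even(15) = odd(14)
odd(14) = even(13)
even(13) = odd(12)
odd(12) = even(11)
even(11) = odd(10)
odd(10) = even(9)
even(9) = odd(8)
odd(8) = even(7)
even(7) = odd(6)
odd(6) = even(5)
even(5) = odd(4)
odd(4) = even(3)
even(3) = odd(2)
odd(2) = even(1)
even(1) = odd(0)
odd(0) = 0  (base case)
Result: 0

0


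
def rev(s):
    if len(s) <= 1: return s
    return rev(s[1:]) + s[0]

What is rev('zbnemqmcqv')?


rev('zbnemqmcqv') = rev('bnemqmcqv') + 'z'
rev('bnemqmcqv') = rev('nemqmcqv') + 'b'
rev('nemqmcqv') = rev('emqmcqv') + 'n'
rev('emqmcqv') = rev('mqmcqv') + 'e'
rev('mqmcqv') = rev('qmcqv') + 'm'
rev('qmcqv') = rev('mcqv') + 'q'
rev('mcqv') = rev('cqv') + 'm'
rev('cqv') = rev('qv') + 'c'
rev('qv') = rev('v') + 'q'
rev('v') = 'v'  (base case)
Concatenating: 'v' + 'q' + 'c' + 'm' + 'q' + 'm' + 'e' + 'n' + 'b' + 'z' = 'vqcmqmenbz'

vqcmqmenbz


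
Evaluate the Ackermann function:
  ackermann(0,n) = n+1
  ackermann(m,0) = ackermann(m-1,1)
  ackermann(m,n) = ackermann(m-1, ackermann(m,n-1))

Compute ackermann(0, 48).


ackermann(0, 48) = 49
Result: ackermann(0, 48) = 49

49


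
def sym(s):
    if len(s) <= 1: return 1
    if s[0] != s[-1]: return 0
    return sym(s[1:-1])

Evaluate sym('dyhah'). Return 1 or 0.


sym('dyhah'): s[0]='d' != s[-1]='h' -> return 0
Result: 0 (not a palindrome)

0


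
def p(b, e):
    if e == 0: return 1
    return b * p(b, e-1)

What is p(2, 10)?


p(2, 10)
= 2 * p(2, 9)
= 2 * 2 * p(2, 8)
= 2 * 2 * 2 * p(2, 7)
= 2 * 2 * 2 * 2 * p(2, 6)
= 2 * 2 * 2 * 2 * 2 * p(2, 5)
= 2 * 2 * 2 * 2 * 2 * 2 * p(2, 4)
= 2 * 2 * 2 * 2 * 2 * 2 * 2 * p(2, 3)
= 2 * 2 * 2 * 2 * 2 * 2 * 2 * 2 * p(2, 2)
= 2 * 2 * 2 * 2 * 2 * 2 * 2 * 2 * 2 * p(2, 1)
= 2 * 2 * 2 * 2 * 2 * 2 * 2 * 2 * 2 * 2 * p(2, 0)
= 2 * 2 * 2 * 2 * 2 * 2 * 2 * 2 * 2 * 2 * 1
= 1024

1024


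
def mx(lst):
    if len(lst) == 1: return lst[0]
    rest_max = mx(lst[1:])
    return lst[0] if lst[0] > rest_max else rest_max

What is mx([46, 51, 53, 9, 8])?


mx([46, 51, 53, 9, 8]): compare 46 with mx([51, 53, 9, 8])
mx([51, 53, 9, 8]): compare 51 with mx([53, 9, 8])
mx([53, 9, 8]): compare 53 with mx([9, 8])
mx([9, 8]): compare 9 with mx([8])
mx([8]) = 8  (base case)
Compare 9 with 8 -> 9
Compare 53 with 9 -> 53
Compare 51 with 53 -> 53
Compare 46 with 53 -> 53

53


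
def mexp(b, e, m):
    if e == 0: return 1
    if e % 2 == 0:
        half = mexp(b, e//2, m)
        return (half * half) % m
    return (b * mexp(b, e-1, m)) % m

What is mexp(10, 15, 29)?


mexp(10, 15, 29): e is odd, compute mexp(10, 14, 29)
  mexp(10, 14, 29): e is even, compute mexp(10, 7, 29)
    mexp(10, 7, 29): e is odd, compute mexp(10, 6, 29)
      mexp(10, 6, 29): e is even, compute mexp(10, 3, 29)
        mexp(10, 3, 29): e is odd, compute mexp(10, 2, 29)
          mexp(10, 2, 29): e is even, compute mexp(10, 1, 29)
          mexp(10, 1, 29): e is odd, compute mexp(10, 0, 29)
          mexp(10, 0, 29) = 1
          (10 * 1) % 29 = 10
          half=10, (10*10) % 29 = 13
        (10 * 13) % 29 = 14
      half=14, (14*14) % 29 = 22
    (10 * 22) % 29 = 17
  half=17, (17*17) % 29 = 28
(10 * 28) % 29 = 19

19


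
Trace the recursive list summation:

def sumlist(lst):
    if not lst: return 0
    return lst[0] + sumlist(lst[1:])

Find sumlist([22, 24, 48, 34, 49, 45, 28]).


sumlist([22, 24, 48, 34, 49, 45, 28]) = 22 + sumlist([24, 48, 34, 49, 45, 28])
sumlist([24, 48, 34, 49, 45, 28]) = 24 + sumlist([48, 34, 49, 45, 28])
sumlist([48, 34, 49, 45, 28]) = 48 + sumlist([34, 49, 45, 28])
sumlist([34, 49, 45, 28]) = 34 + sumlist([49, 45, 28])
sumlist([49, 45, 28]) = 49 + sumlist([45, 28])
sumlist([45, 28]) = 45 + sumlist([28])
sumlist([28]) = 28 + sumlist([])
sumlist([]) = 0  (base case)
Total: 22 + 24 + 48 + 34 + 49 + 45 + 28 + 0 = 250

250


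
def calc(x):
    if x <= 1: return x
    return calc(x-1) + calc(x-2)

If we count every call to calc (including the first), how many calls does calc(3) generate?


Let C(n) = total calls for calc(n)
C(0) = 1, C(1) = 1
C(2) = 1 + C(1) + C(0) = 1 + 1 + 1 = 3
C(3) = 1 + C(2) + C(1) = 1 + 3 + 1 = 5

5


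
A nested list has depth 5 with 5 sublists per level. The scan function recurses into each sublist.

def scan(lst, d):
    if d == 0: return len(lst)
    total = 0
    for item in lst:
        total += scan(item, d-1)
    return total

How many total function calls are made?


At depth 0 (root): 1 call
At depth 1: each of 1 parents calls scan on 5 children = 5 calls
At depth 2: each of 5 parents calls scan on 5 children = 25 calls
At depth 3: each of 25 parents calls scan on 5 children = 125 calls
At depth 4: each of 125 parents calls scan on 5 children = 625 calls
At depth 5: each of 625 parents calls scan on 5 children = 3125 calls
Total: 1 + 5 + 25 + 125 + 625 + 3125 = 3906

3906


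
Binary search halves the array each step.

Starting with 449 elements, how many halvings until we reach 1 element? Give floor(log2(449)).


449 / 2 = 224
224 / 2 = 112
112 / 2 = 56
56 / 2 = 28
28 / 2 = 14
14 / 2 = 7
7 / 2 = 3
3 / 2 = 1
Reached 1 after 8 halvings

8


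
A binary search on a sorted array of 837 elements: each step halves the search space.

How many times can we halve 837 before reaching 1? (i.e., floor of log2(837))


837 / 2 = 418
418 / 2 = 209
209 / 2 = 104
104 / 2 = 52
52 / 2 = 26
26 / 2 = 13
13 / 2 = 6
6 / 2 = 3
3 / 2 = 1
Reached 1 after 9 halvings

9


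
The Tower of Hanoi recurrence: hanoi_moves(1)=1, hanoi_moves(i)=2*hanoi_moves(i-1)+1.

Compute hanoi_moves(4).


hanoi_moves(4) = 2 * hanoi_moves(3) + 1
hanoi_moves(3) = 2 * hanoi_moves(2) + 1
hanoi_moves(2) = 2 * hanoi_moves(1) + 1
hanoi_moves(1) = 1  (base case)
hanoi_moves(2) = 2 * 1 + 1 = 3
hanoi_moves(3) = 2 * 3 + 1 = 7
hanoi_moves(4) = 2 * 7 + 1 = 15

15


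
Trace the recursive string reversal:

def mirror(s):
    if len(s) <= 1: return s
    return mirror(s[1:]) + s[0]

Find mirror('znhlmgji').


mirror('znhlmgji') = mirror('nhlmgji') + 'z'
mirror('nhlmgji') = mirror('hlmgji') + 'n'
mirror('hlmgji') = mirror('lmgji') + 'h'
mirror('lmgji') = mirror('mgji') + 'l'
mirror('mgji') = mirror('gji') + 'm'
mirror('gji') = mirror('ji') + 'g'
mirror('ji') = mirror('i') + 'j'
mirror('i') = 'i'  (base case)
Concatenating: 'i' + 'j' + 'g' + 'm' + 'l' + 'h' + 'n' + 'z' = 'ijgmlhnz'

ijgmlhnz


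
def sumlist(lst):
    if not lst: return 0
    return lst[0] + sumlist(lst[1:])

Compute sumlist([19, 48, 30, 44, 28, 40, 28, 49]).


sumlist([19, 48, 30, 44, 28, 40, 28, 49]) = 19 + sumlist([48, 30, 44, 28, 40, 28, 49])
sumlist([48, 30, 44, 28, 40, 28, 49]) = 48 + sumlist([30, 44, 28, 40, 28, 49])
sumlist([30, 44, 28, 40, 28, 49]) = 30 + sumlist([44, 28, 40, 28, 49])
sumlist([44, 28, 40, 28, 49]) = 44 + sumlist([28, 40, 28, 49])
sumlist([28, 40, 28, 49]) = 28 + sumlist([40, 28, 49])
sumlist([40, 28, 49]) = 40 + sumlist([28, 49])
sumlist([28, 49]) = 28 + sumlist([49])
sumlist([49]) = 49 + sumlist([])
sumlist([]) = 0  (base case)
Total: 19 + 48 + 30 + 44 + 28 + 40 + 28 + 49 + 0 = 286

286


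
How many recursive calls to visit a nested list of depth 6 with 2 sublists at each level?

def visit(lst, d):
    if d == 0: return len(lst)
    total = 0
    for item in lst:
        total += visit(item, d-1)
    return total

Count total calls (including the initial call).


At depth 0 (root): 1 call
At depth 1: each of 1 parents calls visit on 2 children = 2 calls
At depth 2: each of 2 parents calls visit on 2 children = 4 calls
At depth 3: each of 4 parents calls visit on 2 children = 8 calls
At depth 4: each of 8 parents calls visit on 2 children = 16 calls
At depth 5: each of 16 parents calls visit on 2 children = 32 calls
At depth 6: each of 32 parents calls visit on 2 children = 64 calls
Total: 1 + 2 + 4 + 8 + 16 + 32 + 64 = 127

127


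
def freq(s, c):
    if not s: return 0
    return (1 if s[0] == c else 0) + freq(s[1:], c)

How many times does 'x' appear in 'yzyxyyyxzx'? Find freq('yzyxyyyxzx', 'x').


s[0]='y' != 'x' -> 0
s[0]='z' != 'x' -> 0
s[0]='y' != 'x' -> 0
s[0]='x' == 'x' -> 1
s[0]='y' != 'x' -> 0
s[0]='y' != 'x' -> 0
s[0]='y' != 'x' -> 0
s[0]='x' == 'x' -> 1
s[0]='z' != 'x' -> 0
s[0]='x' == 'x' -> 1
Sum: 0 + 0 + 0 + 1 + 0 + 0 + 0 + 1 + 0 + 1 = 3

3


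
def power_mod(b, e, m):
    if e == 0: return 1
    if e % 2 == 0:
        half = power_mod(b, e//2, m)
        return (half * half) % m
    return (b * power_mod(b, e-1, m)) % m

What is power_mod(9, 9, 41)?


power_mod(9, 9, 41): e is odd, compute power_mod(9, 8, 41)
  power_mod(9, 8, 41): e is even, compute power_mod(9, 4, 41)
    power_mod(9, 4, 41): e is even, compute power_mod(9, 2, 41)
      power_mod(9, 2, 41): e is even, compute power_mod(9, 1, 41)
        power_mod(9, 1, 41): e is odd, compute power_mod(9, 0, 41)
          power_mod(9, 0, 41) = 1
        (9 * 1) % 41 = 9
      half=9, (9*9) % 41 = 40
    half=40, (40*40) % 41 = 1
  half=1, (1*1) % 41 = 1
(9 * 1) % 41 = 9

9


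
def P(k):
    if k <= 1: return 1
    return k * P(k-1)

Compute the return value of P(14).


P(14)
= 14 * P(13)
= 14 * 13 * P(12)
= 14 * 13 * 12 * P(11)
= 14 * 13 * 12 * 11 * P(10)
= 14 * 13 * 12 * 11 * 10 * P(9)
= 14 * 13 * 12 * 11 * 10 * 9 * P(8)
= 14 * 13 * 12 * 11 * 10 * 9 * 8 * P(7)
= 14 * 13 * 12 * 11 * 10 * 9 * 8 * 7 * P(6)
= 14 * 13 * 12 * 11 * 10 * 9 * 8 * 7 * 6 * P(5)
= 14 * 13 * 12 * 11 * 10 * 9 * 8 * 7 * 6 * 5 * P(4)
= 14 * 13 * 12 * 11 * 10 * 9 * 8 * 7 * 6 * 5 * 4 * P(3)
= 14 * 13 * 12 * 11 * 10 * 9 * 8 * 7 * 6 * 5 * 4 * 3 * P(2)
= 14 * 13 * 12 * 11 * 10 * 9 * 8 * 7 * 6 * 5 * 4 * 3 * 2 * P(1)
= 14 * 13 * 12 * 11 * 10 * 9 * 8 * 7 * 6 * 5 * 4 * 3 * 2 * 1
= 87178291200

87178291200


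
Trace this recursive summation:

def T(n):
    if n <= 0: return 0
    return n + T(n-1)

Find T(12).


T(12)
= 12 + 11 + 10 + 9 + 8 + 7 + 6 + 5 + 4 + 3 + 2 + 1 + T(0)
= 12 + 11 + 10 + 9 + 8 + 7 + 6 + 5 + 4 + 3 + 2 + 1 + 0
= 78

78


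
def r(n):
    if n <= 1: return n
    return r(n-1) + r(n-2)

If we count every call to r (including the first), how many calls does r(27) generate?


Let C(n) = total calls for r(n)
C(0) = 1, C(1) = 1
C(2) = 1 + C(1) + C(0) = 1 + 1 + 1 = 3
C(3) = 1 + C(2) + C(1) = 1 + 3 + 1 = 5
C(4) = 1 + C(3) + C(2) = 1 + 5 + 3 = 9
C(5) = 1 + C(4) + C(3) = 1 + 9 + 5 = 15
C(6) = 1 + C(5) + C(4) = 1 + 15 + 9 = 25
C(7) = 1 + C(6) + C(5) = 1 + 25 + 15 = 41
C(8) = 1 + C(7) + C(6) = 1 + 41 + 25 = 67
C(9) = 1 + C(8) + C(7) = 1 + 67 + 41 = 109
C(10) = 1 + C(9) + C(8) = 1 + 109 + 67 = 177
C(11) = 1 + C(10) + C(9) = 1 + 177 + 109 = 287
C(12) = 1 + C(11) + C(10) = 1 + 287 + 177 = 465
C(13) = 1 + C(12) + C(11) = 1 + 465 + 287 = 753
C(14) = 1 + C(13) + C(12) = 1 + 753 + 465 = 1219
C(15) = 1 + C(14) + C(13) = 1 + 1219 + 753 = 1973
C(16) = 1 + C(15) + C(14) = 1 + 1973 + 1219 = 3193
C(17) = 1 + C(16) + C(15) = 1 + 3193 + 1973 = 5167
C(18) = 1 + C(17) + C(16) = 1 + 5167 + 3193 = 8361
C(19) = 1 + C(18) + C(17) = 1 + 8361 + 5167 = 13529
C(20) = 1 + C(19) + C(18) = 1 + 13529 + 8361 = 21891
C(21) = 1 + C(20) + C(19) = 1 + 21891 + 13529 = 35421
C(22) = 1 + C(21) + C(20) = 1 + 35421 + 21891 = 57313
C(23) = 1 + C(22) + C(21) = 1 + 57313 + 35421 = 92735
C(24) = 1 + C(23) + C(22) = 1 + 92735 + 57313 = 150049
C(25) = 1 + C(24) + C(23) = 1 + 150049 + 92735 = 242785
C(26) = 1 + C(25) + C(24) = 1 + 242785 + 150049 = 392835
C(27) = 1 + C(26) + C(25) = 1 + 392835 + 242785 = 635621

635621


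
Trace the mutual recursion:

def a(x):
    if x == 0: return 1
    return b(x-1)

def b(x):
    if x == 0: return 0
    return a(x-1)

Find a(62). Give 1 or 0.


a(62) = b(61)
b(61) = a(60)
a(60) = b(59)
b(59) = a(58)
a(58) = b(57)
b(57) = a(56)
a(56) = b(55)
b(55) = a(54)
a(54) = b(53)
b(53) = a(52)
a(52) = b(51)
b(51) = a(50)
a(50) = b(49)
b(49) = a(48)
a(48) = b(47)
b(47) = a(46)
a(46) = b(45)
b(45) = a(44)
a(44) = b(43)
b(43) = a(42)
a(42) = b(41)
b(41) = a(40)
a(40) = b(39)
b(39) = a(38)
a(38) = b(37)
b(37) = a(36)
a(36) = b(35)
b(35) = a(34)
a(34) = b(33)
b(33) = a(32)
a(32) = b(31)
b(31) = a(30)
a(30) = b(29)
b(29) = a(28)
a(28) = b(27)
b(27) = a(26)
a(26) = b(25)
b(25) = a(24)
a(24) = b(23)
b(23) = a(22)
a(22) = b(21)
b(21) = a(20)
a(20) = b(19)
b(19) = a(18)
a(18) = b(17)
b(17) = a(16)
a(16) = b(15)
b(15) = a(14)
a(14) = b(13)
b(13) = a(12)
a(12) = b(11)
b(11) = a(10)
a(10) = b(9)
b(9) = a(8)
a(8) = b(7)
b(7) = a(6)
a(6) = b(5)
b(5) = a(4)
a(4) = b(3)
b(3) = a(2)
a(2) = b(1)
b(1) = a(0)
a(0) = 1  (base case)
Result: 1

1


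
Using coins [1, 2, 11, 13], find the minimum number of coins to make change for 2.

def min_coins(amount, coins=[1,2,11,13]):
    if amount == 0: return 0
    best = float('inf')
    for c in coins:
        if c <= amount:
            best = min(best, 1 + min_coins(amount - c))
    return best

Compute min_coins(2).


Building up with DP:
min_coins(0) = 0
min_coins(1) = min(1+min_coins(0)=1+0=1) = 1
min_coins(2) = min(1+min_coins(1)=1+1=2, 1+min_coins(0)=1+0=1) = 1

1


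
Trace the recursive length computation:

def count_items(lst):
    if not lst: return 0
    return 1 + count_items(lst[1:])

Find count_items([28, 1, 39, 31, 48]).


count_items([28, 1, 39, 31, 48]) = 1 + count_items([1, 39, 31, 48])
count_items([1, 39, 31, 48]) = 1 + count_items([39, 31, 48])
count_items([39, 31, 48]) = 1 + count_items([31, 48])
count_items([31, 48]) = 1 + count_items([48])
count_items([48]) = 1 + count_items([])
count_items([]) = 0  (base case)
Unwinding: 1 + 1 + 1 + 1 + 1 + 0 = 5

5


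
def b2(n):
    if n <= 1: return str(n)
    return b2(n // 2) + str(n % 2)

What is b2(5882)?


b2(5882) = b2(2941) + '0'
b2(2941) = b2(1470) + '1'
b2(1470) = b2(735) + '0'
b2(735) = b2(367) + '1'
b2(367) = b2(183) + '1'
b2(183) = b2(91) + '1'
b2(91) = b2(45) + '1'
b2(45) = b2(22) + '1'
b2(22) = b2(11) + '0'
b2(11) = b2(5) + '1'
b2(5) = b2(2) + '1'
b2(2) = b2(1) + '0'
b2(1) = '1'  (base case)
Concatenating: '1' + '0' + '1' + '1' + '0' + '1' + '1' + '1' + '1' + '1' + '0' + '1' + '0' = '1011011111010'

1011011111010


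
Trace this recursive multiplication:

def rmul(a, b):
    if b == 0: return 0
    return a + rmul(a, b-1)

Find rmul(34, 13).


rmul(34, 13) = 34 + rmul(34, 12)
rmul(34, 12) = 34 + rmul(34, 11)
rmul(34, 11) = 34 + rmul(34, 10)
rmul(34, 10) = 34 + rmul(34, 9)
rmul(34, 9) = 34 + rmul(34, 8)
rmul(34, 8) = 34 + rmul(34, 7)
rmul(34, 7) = 34 + rmul(34, 6)
rmul(34, 6) = 34 + rmul(34, 5)
rmul(34, 5) = 34 + rmul(34, 4)
rmul(34, 4) = 34 + rmul(34, 3)
rmul(34, 3) = 34 + rmul(34, 2)
rmul(34, 2) = 34 + rmul(34, 1)
rmul(34, 1) = 34 + rmul(34, 0)
rmul(34, 0) = 0  (base case)
Total: 34 + 34 + 34 + 34 + 34 + 34 + 34 + 34 + 34 + 34 + 34 + 34 + 34 + 0 = 442

442


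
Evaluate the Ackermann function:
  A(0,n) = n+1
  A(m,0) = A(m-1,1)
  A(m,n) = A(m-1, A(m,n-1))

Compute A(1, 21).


A(1, 21) = A(0, A(1, 20))
  A(1, 20) = A(0, A(1, 19))
    A(1, 19) = A(0, A(1, 18))
      A(1, 18) = A(0, A(1, 17))
        A(1, 17) = A(0, A(1, 16))
          A(1, 16) = A(0, A(1, 15))
          A(1, 15) = A(0, A(1, 14))
          A(1, 14) = A(0, A(1, 13))
          A(1, 13) = A(0, A(1, 12))
          A(1, 12) = A(0, A(1, 11))
          A(1, 11) = A(0, A(1, 10))
          A(1, 10) = A(0, A(1, 9))
          A(1, 9) = A(0, A(1, 8))
          A(1, 8) = A(0, A(1, 7))
          A(1, 7) = A(0, A(1, 6))
          A(1, 6) = A(0, A(1, 5))
          A(1, 5) = A(0, A(1, 4))
          A(1, 4) = A(0, A(1, 3))
          A(1, 3) = A(0, A(1, 2))
          A(1, 2) = A(0, A(1, 1))
          A(1, 1) = A(0, A(1, 0))
          A(1, 0) = A(0, 1)
          A(0, 1) = 2
            = A(0, 2)
          A(0, 2) = 3
... (trace truncated)
Result: A(1, 21) = 23

23


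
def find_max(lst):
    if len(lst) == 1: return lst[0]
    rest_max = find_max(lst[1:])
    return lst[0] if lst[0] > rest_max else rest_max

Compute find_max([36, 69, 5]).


find_max([36, 69, 5]): compare 36 with find_max([69, 5])
find_max([69, 5]): compare 69 with find_max([5])
find_max([5]) = 5  (base case)
Compare 69 with 5 -> 69
Compare 36 with 69 -> 69

69


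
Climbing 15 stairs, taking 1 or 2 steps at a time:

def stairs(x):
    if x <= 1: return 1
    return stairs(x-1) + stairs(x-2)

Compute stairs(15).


Building up from base cases:
stairs(0) = 1
stairs(1) = 1
stairs(2) = stairs(1) + stairs(0) = 1 + 1 = 2
stairs(3) = stairs(2) + stairs(1) = 2 + 1 = 3
stairs(4) = stairs(3) + stairs(2) = 3 + 2 = 5
stairs(5) = stairs(4) + stairs(3) = 5 + 3 = 8
stairs(6) = stairs(5) + stairs(4) = 8 + 5 = 13
stairs(7) = stairs(6) + stairs(5) = 13 + 8 = 21
stairs(8) = stairs(7) + stairs(6) = 21 + 13 = 34
stairs(9) = stairs(8) + stairs(7) = 34 + 21 = 55
stairs(10) = stairs(9) + stairs(8) = 55 + 34 = 89
stairs(11) = stairs(10) + stairs(9) = 89 + 55 = 144
stairs(12) = stairs(11) + stairs(10) = 144 + 89 = 233
stairs(13) = stairs(12) + stairs(11) = 233 + 144 = 377
stairs(14) = stairs(13) + stairs(12) = 377 + 233 = 610
stairs(15) = stairs(14) + stairs(13) = 610 + 377 = 987

987


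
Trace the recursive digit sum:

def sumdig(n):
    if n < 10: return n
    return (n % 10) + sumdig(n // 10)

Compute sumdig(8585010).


sumdig(8585010) = 0 + sumdig(858501)
sumdig(858501) = 1 + sumdig(85850)
sumdig(85850) = 0 + sumdig(8585)
sumdig(8585) = 5 + sumdig(858)
sumdig(858) = 8 + sumdig(85)
sumdig(85) = 5 + sumdig(8)
sumdig(8) = 8  (base case)
Total: 0 + 1 + 0 + 5 + 8 + 5 + 8 = 27

27


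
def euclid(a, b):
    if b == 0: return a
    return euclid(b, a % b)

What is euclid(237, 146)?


euclid(237, 146) = euclid(146, 91)
euclid(146, 91) = euclid(91, 55)
euclid(91, 55) = euclid(55, 36)
euclid(55, 36) = euclid(36, 19)
euclid(36, 19) = euclid(19, 17)
euclid(19, 17) = euclid(17, 2)
euclid(17, 2) = euclid(2, 1)
euclid(2, 1) = euclid(1, 0)
euclid(1, 0) = 1  (base case)

1


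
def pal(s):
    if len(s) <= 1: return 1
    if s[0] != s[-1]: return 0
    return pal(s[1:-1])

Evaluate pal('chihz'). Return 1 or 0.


pal('chihz'): s[0]='c' != s[-1]='z' -> return 0
Result: 0 (not a palindrome)

0


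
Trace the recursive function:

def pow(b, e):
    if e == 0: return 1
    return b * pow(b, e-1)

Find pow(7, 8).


pow(7, 8)
= 7 * pow(7, 7)
= 7 * 7 * pow(7, 6)
= 7 * 7 * 7 * pow(7, 5)
= 7 * 7 * 7 * 7 * pow(7, 4)
= 7 * 7 * 7 * 7 * 7 * pow(7, 3)
= 7 * 7 * 7 * 7 * 7 * 7 * pow(7, 2)
= 7 * 7 * 7 * 7 * 7 * 7 * 7 * pow(7, 1)
= 7 * 7 * 7 * 7 * 7 * 7 * 7 * 7 * pow(7, 0)
= 7 * 7 * 7 * 7 * 7 * 7 * 7 * 7 * 1
= 5764801

5764801


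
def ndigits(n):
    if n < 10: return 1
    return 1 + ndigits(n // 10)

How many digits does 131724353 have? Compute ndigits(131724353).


ndigits(131724353) = 1 + ndigits(13172435)
ndigits(13172435) = 1 + ndigits(1317243)
ndigits(1317243) = 1 + ndigits(131724)
ndigits(131724) = 1 + ndigits(13172)
ndigits(13172) = 1 + ndigits(1317)
ndigits(1317) = 1 + ndigits(131)
ndigits(131) = 1 + ndigits(13)
ndigits(13) = 1 + ndigits(1)
ndigits(1) = 1  (base case: 1 < 10)
Unwinding: 1 + 1 + 1 + 1 + 1 + 1 + 1 + 1 + 1 = 9

9


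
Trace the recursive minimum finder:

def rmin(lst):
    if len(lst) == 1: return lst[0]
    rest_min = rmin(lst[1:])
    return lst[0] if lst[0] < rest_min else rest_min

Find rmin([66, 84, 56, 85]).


rmin([66, 84, 56, 85]): compare 66 with rmin([84, 56, 85])
rmin([84, 56, 85]): compare 84 with rmin([56, 85])
rmin([56, 85]): compare 56 with rmin([85])
rmin([85]) = 85  (base case)
Compare 56 with 85 -> 56
Compare 84 with 56 -> 56
Compare 66 with 56 -> 56

56


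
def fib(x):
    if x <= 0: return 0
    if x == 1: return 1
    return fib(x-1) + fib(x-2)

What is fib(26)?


Computing fib(26) bottom-up:
fib(0) = 0
fib(1) = 1
fib(2) = fib(1) + fib(0) = 1 + 0 = 1
fib(3) = fib(2) + fib(1) = 1 + 1 = 2
fib(4) = fib(3) + fib(2) = 2 + 1 = 3
fib(5) = fib(4) + fib(3) = 3 + 2 = 5
fib(6) = fib(5) + fib(4) = 5 + 3 = 8
fib(7) = fib(6) + fib(5) = 8 + 5 = 13
fib(8) = fib(7) + fib(6) = 13 + 8 = 21
fib(9) = fib(8) + fib(7) = 21 + 13 = 34
fib(10) = fib(9) + fib(8) = 34 + 21 = 55
fib(11) = fib(10) + fib(9) = 55 + 34 = 89
fib(12) = fib(11) + fib(10) = 89 + 55 = 144
fib(13) = fib(12) + fib(11) = 144 + 89 = 233
fib(14) = fib(13) + fib(12) = 233 + 144 = 377
fib(15) = fib(14) + fib(13) = 377 + 233 = 610
fib(16) = fib(15) + fib(14) = 610 + 377 = 987
fib(17) = fib(16) + fib(15) = 987 + 610 = 1597
fib(18) = fib(17) + fib(16) = 1597 + 987 = 2584
fib(19) = fib(18) + fib(17) = 2584 + 1597 = 4181
fib(20) = fib(19) + fib(18) = 4181 + 2584 = 6765
fib(21) = fib(20) + fib(19) = 6765 + 4181 = 10946
fib(22) = fib(21) + fib(20) = 10946 + 6765 = 17711
fib(23) = fib(22) + fib(21) = 17711 + 10946 = 28657
fib(24) = fib(23) + fib(22) = 28657 + 17711 = 46368
fib(25) = fib(24) + fib(23) = 46368 + 28657 = 75025
fib(26) = fib(25) + fib(24) = 75025 + 46368 = 121393

121393


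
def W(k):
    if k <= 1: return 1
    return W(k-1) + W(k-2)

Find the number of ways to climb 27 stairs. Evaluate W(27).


Building up from base cases:
W(0) = 1
W(1) = 1
W(2) = W(1) + W(0) = 1 + 1 = 2
W(3) = W(2) + W(1) = 2 + 1 = 3
W(4) = W(3) + W(2) = 3 + 2 = 5
W(5) = W(4) + W(3) = 5 + 3 = 8
W(6) = W(5) + W(4) = 8 + 5 = 13
W(7) = W(6) + W(5) = 13 + 8 = 21
W(8) = W(7) + W(6) = 21 + 13 = 34
W(9) = W(8) + W(7) = 34 + 21 = 55
W(10) = W(9) + W(8) = 55 + 34 = 89
W(11) = W(10) + W(9) = 89 + 55 = 144
W(12) = W(11) + W(10) = 144 + 89 = 233
W(13) = W(12) + W(11) = 233 + 144 = 377
W(14) = W(13) + W(12) = 377 + 233 = 610
W(15) = W(14) + W(13) = 610 + 377 = 987
W(16) = W(15) + W(14) = 987 + 610 = 1597
W(17) = W(16) + W(15) = 1597 + 987 = 2584
W(18) = W(17) + W(16) = 2584 + 1597 = 4181
W(19) = W(18) + W(17) = 4181 + 2584 = 6765
W(20) = W(19) + W(18) = 6765 + 4181 = 10946
W(21) = W(20) + W(19) = 10946 + 6765 = 17711
W(22) = W(21) + W(20) = 17711 + 10946 = 28657
W(23) = W(22) + W(21) = 28657 + 17711 = 46368
W(24) = W(23) + W(22) = 46368 + 28657 = 75025
W(25) = W(24) + W(23) = 75025 + 46368 = 121393
W(26) = W(25) + W(24) = 121393 + 75025 = 196418
W(27) = W(26) + W(25) = 196418 + 121393 = 317811

317811


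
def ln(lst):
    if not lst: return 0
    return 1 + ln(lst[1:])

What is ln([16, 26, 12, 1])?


ln([16, 26, 12, 1]) = 1 + ln([26, 12, 1])
ln([26, 12, 1]) = 1 + ln([12, 1])
ln([12, 1]) = 1 + ln([1])
ln([1]) = 1 + ln([])
ln([]) = 0  (base case)
Unwinding: 1 + 1 + 1 + 1 + 0 = 4

4
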